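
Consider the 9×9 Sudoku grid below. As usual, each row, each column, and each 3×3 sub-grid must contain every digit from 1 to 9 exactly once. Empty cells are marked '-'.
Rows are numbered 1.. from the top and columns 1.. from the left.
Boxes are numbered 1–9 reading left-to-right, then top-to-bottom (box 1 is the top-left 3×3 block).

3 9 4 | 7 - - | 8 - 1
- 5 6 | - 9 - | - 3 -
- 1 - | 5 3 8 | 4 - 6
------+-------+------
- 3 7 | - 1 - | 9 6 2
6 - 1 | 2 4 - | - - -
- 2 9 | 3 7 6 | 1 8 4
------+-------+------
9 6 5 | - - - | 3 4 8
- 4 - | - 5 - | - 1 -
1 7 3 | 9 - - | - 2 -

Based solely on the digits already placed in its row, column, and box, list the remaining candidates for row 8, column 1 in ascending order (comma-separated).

Row 8 already contains {1, 4, 5}.
Column 1 already contains {1, 3, 6, 9}.
Its 3×3 block (box 7) already contains {1, 3, 4, 5, 6, 7, 9}.
Removing those from 1–9 leaves {2, 8} as the candidates for row 8, column 1.

2,8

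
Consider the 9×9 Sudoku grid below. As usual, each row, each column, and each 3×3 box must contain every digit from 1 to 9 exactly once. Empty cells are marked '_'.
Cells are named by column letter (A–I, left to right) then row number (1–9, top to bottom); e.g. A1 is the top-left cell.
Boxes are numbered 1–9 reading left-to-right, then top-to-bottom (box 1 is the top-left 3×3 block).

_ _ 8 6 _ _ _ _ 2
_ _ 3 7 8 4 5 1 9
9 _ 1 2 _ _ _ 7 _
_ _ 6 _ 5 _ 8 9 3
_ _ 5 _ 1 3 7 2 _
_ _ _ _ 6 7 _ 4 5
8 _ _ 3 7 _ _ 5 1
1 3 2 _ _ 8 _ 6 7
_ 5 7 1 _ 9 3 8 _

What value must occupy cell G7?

2

Cell G7 itself could take any of {2, 4, 9} by direct elimination.
Consider where 2 can go in column G.
G1 is out (row 1 already has a 2).
G3 is out (row 3 already has a 2).
G6 is out (box 6 already has a 2).
G8 is out (row 8 already has a 2).
So the only cell in column G that can hold 2 is G7.
Therefore G7 = 2.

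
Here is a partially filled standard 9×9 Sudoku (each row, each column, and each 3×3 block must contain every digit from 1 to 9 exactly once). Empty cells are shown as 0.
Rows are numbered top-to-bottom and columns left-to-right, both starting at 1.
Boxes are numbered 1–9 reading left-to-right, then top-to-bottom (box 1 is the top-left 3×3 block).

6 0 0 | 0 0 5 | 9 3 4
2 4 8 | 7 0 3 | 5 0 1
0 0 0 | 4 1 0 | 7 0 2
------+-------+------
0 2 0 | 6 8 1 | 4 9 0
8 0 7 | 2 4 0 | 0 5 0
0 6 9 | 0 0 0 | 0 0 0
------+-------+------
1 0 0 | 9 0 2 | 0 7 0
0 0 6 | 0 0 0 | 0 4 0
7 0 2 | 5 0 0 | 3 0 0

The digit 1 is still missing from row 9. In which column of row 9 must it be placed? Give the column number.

Consider where 1 can go in row 9.
R9C2 is out (box 7 already has a 1).
R9C5 is out (column 5 already has a 1).
R9C6 is out (column 6 already has a 1).
R9C9 is out (column 9 already has a 1).
So the only cell in row 9 that can hold 1 is R9C8.
That is column 8.

8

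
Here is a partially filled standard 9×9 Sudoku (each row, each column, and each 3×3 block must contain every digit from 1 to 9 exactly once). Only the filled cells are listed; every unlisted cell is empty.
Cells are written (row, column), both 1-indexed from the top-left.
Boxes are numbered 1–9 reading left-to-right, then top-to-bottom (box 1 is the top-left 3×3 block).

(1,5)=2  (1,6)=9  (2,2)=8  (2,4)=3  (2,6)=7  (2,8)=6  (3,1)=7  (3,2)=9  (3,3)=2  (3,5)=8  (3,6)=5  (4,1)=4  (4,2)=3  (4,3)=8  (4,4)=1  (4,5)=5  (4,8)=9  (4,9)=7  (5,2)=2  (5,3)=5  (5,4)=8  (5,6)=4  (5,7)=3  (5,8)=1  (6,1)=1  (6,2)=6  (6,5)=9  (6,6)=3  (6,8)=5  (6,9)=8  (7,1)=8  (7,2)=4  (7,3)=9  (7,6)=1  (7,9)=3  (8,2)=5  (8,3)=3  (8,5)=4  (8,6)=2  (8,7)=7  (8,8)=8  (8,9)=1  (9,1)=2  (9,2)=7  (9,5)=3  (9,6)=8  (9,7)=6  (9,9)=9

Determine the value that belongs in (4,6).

Row 4 already contains {1, 3, 4, 5, 7, 8, 9}.
Column 6 already contains {1, 2, 3, 4, 5, 7, 8, 9}.
Its 3×3 block (box 5) already contains {1, 3, 4, 5, 8, 9}.
The only value from 1–9 not eliminated is 6, so (4,6) = 6.

6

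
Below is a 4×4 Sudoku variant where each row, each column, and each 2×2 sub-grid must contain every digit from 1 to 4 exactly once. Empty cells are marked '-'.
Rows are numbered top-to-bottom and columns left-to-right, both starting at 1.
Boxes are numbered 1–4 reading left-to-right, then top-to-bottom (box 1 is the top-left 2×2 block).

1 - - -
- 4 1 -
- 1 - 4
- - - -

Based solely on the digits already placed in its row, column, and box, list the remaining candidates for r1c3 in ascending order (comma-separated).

2,3,4

Row 1 already contains {1}.
Column 3 already contains {1}.
Its 2×2 block (box 2) already contains {1}.
Removing those from 1–4 leaves {2, 3, 4} as the candidates for r1c3.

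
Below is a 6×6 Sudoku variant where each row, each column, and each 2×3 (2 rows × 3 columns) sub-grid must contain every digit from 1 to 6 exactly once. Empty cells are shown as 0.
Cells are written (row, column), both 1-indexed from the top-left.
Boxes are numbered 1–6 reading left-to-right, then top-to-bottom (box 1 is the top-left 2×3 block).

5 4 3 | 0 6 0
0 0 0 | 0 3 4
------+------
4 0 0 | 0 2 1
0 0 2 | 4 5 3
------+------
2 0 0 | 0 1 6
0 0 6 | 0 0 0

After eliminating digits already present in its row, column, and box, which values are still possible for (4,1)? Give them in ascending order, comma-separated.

1,6

Row 4 already contains {2, 3, 4, 5}.
Column 1 already contains {2, 4, 5}.
Its 2×3 block (box 3) already contains {2, 4}.
Removing those from 1–6 leaves {1, 6} as the candidates for (4,1).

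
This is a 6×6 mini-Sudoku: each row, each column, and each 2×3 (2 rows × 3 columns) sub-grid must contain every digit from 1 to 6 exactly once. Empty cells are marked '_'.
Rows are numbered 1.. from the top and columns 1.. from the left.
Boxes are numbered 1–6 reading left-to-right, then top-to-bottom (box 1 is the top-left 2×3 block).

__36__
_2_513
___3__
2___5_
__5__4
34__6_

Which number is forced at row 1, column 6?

Row 1 already contains {3, 6}.
Column 6 already contains {3, 4}.
Its 2×3 block (box 2) already contains {1, 3, 5, 6}.
The only value from 1–6 not eliminated is 2, so row 1, column 6 = 2.

2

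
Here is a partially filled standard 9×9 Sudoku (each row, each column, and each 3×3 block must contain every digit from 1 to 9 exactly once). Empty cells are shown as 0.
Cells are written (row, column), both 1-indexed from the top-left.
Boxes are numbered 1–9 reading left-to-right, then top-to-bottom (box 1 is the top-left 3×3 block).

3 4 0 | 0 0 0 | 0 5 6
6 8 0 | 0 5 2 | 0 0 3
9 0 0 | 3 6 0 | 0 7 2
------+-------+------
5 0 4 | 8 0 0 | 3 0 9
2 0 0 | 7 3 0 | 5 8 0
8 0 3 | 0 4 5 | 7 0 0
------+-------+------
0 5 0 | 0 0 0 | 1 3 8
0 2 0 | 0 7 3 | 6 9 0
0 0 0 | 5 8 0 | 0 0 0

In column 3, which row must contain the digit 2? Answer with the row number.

Consider where 2 can go in column 3.
(2,3) is out (row 2 already has a 2). (3,3) is out (row 3 already has a 2). (5,3) is out (row 5 already has a 2). (7,3) is out (box 7 already has a 2). The remaining empty cells in column 3 are similarly blocked.
So the only cell in column 3 that can hold 2 is (1,3).
That is row 1.

1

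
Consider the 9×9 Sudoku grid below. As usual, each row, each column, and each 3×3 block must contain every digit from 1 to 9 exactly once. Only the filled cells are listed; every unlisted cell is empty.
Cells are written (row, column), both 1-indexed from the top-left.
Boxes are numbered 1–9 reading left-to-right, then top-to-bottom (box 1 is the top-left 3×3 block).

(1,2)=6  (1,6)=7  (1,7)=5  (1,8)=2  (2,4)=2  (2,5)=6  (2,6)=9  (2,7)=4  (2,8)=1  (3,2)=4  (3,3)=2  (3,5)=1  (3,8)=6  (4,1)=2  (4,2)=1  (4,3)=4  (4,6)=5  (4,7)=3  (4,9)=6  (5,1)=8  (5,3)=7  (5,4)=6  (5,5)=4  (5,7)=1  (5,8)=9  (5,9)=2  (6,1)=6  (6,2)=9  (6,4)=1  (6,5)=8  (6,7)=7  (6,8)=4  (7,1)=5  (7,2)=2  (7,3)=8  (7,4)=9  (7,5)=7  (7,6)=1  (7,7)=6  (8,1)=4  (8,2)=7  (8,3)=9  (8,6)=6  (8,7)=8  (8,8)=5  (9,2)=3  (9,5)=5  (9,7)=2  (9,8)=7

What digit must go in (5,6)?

3

Row 5 already contains {1, 2, 4, 6, 7, 8, 9}.
Column 6 already contains {1, 5, 6, 7, 9}.
Its 3×3 block (box 5) already contains {1, 4, 5, 6, 8}.
The only value from 1–9 not eliminated is 3, so (5,6) = 3.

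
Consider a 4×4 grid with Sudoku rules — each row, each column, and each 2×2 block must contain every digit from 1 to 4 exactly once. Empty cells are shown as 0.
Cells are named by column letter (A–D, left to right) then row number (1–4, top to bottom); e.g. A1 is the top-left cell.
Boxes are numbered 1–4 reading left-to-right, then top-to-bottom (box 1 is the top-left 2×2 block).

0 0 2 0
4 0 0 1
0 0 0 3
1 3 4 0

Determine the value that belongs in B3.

4

Cell B3 itself could take any of {2, 4} by direct elimination.
Consider where 4 can go in row 3.
A3 is out (column A already has a 4).
C3 is out (column C already has a 4).
So the only cell in row 3 that can hold 4 is B3.
Therefore B3 = 4.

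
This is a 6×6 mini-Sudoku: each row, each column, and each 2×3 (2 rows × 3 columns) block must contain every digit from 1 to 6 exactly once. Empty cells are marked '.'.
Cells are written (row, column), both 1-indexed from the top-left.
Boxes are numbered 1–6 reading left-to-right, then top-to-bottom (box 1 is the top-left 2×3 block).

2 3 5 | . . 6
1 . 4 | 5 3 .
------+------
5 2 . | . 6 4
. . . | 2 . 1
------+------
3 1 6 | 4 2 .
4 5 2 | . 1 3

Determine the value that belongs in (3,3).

Cell (3,3) itself could take any of {1, 3} by direct elimination.
Consider where 1 can go in row 3.
(3,4) is out (box 4 already has a 1).
So the only cell in row 3 that can hold 1 is (3,3).
Therefore (3,3) = 1.

1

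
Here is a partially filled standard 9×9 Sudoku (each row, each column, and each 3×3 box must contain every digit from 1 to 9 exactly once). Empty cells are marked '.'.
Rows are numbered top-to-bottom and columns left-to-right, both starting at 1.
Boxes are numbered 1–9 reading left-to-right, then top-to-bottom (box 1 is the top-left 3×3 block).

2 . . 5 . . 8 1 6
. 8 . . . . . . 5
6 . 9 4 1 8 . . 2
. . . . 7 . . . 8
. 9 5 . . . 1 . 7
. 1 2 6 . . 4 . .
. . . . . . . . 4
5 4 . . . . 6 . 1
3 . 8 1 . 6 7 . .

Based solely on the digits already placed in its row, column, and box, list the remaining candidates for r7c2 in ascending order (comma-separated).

2,6,7

Row 7 already contains {4}.
Column 2 already contains {1, 4, 8, 9}.
Its 3×3 block (box 7) already contains {3, 4, 5, 8}.
Removing those from 1–9 leaves {2, 6, 7} as the candidates for r7c2.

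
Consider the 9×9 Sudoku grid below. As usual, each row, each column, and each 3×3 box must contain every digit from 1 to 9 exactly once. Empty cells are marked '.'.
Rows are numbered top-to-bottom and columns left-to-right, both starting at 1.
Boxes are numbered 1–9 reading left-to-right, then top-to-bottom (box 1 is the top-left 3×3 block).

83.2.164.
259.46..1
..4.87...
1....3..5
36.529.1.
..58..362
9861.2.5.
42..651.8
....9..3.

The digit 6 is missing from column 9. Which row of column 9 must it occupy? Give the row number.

Consider where 6 can go in column 9.
r1c9 is out (row 1 already has a 6).
r3c9 is out (box 3 already has a 6).
r5c9 is out (row 5 already has a 6).
r7c9 is out (row 7 already has a 6).
So the only cell in column 9 that can hold 6 is r9c9.
That is row 9.

9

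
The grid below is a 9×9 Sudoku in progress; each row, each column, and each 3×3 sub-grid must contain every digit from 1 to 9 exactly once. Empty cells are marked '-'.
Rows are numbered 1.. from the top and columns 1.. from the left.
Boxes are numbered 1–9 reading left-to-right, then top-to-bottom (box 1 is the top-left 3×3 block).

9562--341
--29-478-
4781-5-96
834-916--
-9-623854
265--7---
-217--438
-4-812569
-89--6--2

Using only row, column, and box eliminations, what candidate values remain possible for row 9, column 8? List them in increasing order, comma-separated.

Row 9 already contains {2, 6, 8, 9}.
Column 8 already contains {3, 4, 5, 6, 8, 9}.
Its 3×3 block (box 9) already contains {2, 3, 4, 5, 6, 8, 9}.
Removing those from 1–9 leaves {1, 7} as the candidates for row 9, column 8.

1,7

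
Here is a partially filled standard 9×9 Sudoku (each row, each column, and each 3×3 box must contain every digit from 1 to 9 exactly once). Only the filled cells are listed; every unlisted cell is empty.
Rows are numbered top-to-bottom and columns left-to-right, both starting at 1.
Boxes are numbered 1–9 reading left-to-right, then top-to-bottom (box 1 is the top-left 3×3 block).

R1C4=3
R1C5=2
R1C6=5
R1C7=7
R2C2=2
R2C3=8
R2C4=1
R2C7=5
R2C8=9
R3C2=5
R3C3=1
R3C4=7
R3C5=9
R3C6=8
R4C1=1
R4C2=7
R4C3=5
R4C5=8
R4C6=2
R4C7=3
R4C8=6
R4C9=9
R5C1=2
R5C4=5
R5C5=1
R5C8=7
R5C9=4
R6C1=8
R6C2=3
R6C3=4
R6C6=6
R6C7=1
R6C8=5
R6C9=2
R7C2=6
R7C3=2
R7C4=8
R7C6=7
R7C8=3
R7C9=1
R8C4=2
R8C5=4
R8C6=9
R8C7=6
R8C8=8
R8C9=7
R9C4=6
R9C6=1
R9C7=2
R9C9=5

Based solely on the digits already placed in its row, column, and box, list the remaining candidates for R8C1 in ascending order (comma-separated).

3,5

Row 8 already contains {2, 4, 6, 7, 8, 9}.
Column 1 already contains {1, 2, 8}.
Its 3×3 block (box 7) already contains {2, 6}.
Removing those from 1–9 leaves {3, 5} as the candidates for R8C1.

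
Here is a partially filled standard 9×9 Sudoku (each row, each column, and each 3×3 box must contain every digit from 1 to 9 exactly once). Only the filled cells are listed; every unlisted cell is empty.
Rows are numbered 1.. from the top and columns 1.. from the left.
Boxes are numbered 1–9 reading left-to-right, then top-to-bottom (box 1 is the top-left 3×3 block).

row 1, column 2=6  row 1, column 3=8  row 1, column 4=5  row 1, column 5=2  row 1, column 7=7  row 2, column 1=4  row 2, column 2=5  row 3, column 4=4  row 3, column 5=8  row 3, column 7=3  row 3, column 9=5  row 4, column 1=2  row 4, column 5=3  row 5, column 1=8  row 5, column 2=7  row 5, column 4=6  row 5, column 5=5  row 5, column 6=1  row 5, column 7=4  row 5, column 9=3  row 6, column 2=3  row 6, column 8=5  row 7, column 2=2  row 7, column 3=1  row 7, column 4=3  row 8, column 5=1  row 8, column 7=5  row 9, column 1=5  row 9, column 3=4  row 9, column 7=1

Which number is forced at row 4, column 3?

5

Cell row 4, column 3 itself could take any of {5, 6, 9} by direct elimination.
Consider where 5 can go in column 3.
row 2, column 3 is out (row 2 already has a 5).
row 3, column 3 is out (row 3 already has a 5).
row 5, column 3 is out (row 5 already has a 5).
row 6, column 3 is out (row 6 already has a 5).
row 8, column 3 is out (row 8 already has a 5).
So the only cell in column 3 that can hold 5 is row 4, column 3.
Therefore row 4, column 3 = 5.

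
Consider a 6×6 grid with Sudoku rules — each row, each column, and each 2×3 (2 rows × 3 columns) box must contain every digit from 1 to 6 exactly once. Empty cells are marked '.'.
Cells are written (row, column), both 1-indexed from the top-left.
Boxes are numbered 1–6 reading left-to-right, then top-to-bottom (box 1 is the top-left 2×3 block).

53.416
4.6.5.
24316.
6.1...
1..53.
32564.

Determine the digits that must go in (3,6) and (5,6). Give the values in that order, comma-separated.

5,2

For (3,6):
  Row 3 already contains {1, 2, 3, 4, 6}.
  Column 6 already contains {6}.
  Its 2×3 block (box 4) already contains {1, 6}.
  The only value from 1–6 not eliminated is 5, so (3,6) = 5.
For (5,6):
  Row 5 already contains {1, 3, 5}.
  Column 6 already contains {6}.
  Its 2×3 block (box 6) already contains {3, 4, 5, 6}.
  The only value from 1–6 not eliminated is 2, so (5,6) = 2.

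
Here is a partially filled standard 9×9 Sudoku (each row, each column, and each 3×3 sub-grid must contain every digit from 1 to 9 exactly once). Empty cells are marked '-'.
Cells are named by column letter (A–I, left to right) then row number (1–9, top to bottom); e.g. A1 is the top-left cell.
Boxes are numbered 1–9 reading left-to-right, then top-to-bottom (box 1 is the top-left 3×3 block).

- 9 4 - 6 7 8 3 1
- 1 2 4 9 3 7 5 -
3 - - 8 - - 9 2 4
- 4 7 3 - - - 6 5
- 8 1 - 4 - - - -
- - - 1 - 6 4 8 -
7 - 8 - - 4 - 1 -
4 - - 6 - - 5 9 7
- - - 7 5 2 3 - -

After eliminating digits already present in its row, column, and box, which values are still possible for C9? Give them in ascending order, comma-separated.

Row 9 already contains {2, 3, 5, 7}.
Column C already contains {1, 2, 4, 7, 8}.
Its 3×3 block (box 7) already contains {4, 7, 8}.
Removing those from 1–9 leaves {6, 9} as the candidates for C9.

6,9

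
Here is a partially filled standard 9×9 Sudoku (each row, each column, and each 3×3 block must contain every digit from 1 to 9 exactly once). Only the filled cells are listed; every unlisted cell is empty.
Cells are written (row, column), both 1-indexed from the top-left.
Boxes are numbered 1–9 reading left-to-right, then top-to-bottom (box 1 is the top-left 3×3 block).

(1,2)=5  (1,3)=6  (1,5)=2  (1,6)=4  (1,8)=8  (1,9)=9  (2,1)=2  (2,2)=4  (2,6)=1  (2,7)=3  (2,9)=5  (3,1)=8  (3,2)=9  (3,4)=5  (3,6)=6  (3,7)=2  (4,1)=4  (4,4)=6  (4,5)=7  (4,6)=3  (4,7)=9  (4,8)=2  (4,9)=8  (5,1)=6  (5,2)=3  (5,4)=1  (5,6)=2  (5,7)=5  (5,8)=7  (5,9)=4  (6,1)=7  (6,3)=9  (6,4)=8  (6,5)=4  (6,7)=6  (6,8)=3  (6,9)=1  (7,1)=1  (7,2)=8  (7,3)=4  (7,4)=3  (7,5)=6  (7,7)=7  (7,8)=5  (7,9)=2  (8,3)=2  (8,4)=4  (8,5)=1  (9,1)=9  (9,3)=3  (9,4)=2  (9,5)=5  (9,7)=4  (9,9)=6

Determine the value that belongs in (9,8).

Row 9 already contains {2, 3, 4, 5, 6, 9}.
Column 8 already contains {2, 3, 5, 7, 8}.
Its 3×3 block (box 9) already contains {2, 4, 5, 6, 7}.
The only value from 1–9 not eliminated is 1, so (9,8) = 1.

1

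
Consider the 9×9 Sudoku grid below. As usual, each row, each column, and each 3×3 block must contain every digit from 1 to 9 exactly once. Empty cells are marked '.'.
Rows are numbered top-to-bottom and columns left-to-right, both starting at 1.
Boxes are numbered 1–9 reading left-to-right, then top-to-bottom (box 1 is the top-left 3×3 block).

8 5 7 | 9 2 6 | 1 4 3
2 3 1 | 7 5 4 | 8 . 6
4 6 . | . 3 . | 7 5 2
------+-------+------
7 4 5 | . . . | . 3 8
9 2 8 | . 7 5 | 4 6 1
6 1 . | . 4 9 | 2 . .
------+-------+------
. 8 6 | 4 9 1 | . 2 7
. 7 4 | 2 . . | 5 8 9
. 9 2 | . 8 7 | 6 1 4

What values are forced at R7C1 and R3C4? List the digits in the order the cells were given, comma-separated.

For R7C1:
  Consider where 5 can go in row 7.
  R7C7 is out (column 7 already has a 5).
  So the only cell in row 7 that can hold 5 is R7C1.
  So R7C1 = 5.
For R3C4:
  Consider where 1 can go in row 3.
  R3C3 is out (column 3 already has a 1).
  R3C6 is out (column 6 already has a 1).
  So the only cell in row 3 that can hold 1 is R3C4.
  So R3C4 = 1.

5,1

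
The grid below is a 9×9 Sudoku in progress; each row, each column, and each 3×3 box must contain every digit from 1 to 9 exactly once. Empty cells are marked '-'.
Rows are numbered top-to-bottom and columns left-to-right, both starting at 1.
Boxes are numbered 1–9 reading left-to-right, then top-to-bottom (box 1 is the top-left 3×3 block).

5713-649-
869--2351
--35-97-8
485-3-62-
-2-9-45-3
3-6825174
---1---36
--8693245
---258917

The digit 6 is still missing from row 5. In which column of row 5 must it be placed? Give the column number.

5

Consider where 6 can go in row 5.
r5c1 is out (box 4 already has a 6).
r5c3 is out (column 3 already has a 6).
r5c8 is out (box 6 already has a 6).
So the only cell in row 5 that can hold 6 is r5c5.
That is column 5.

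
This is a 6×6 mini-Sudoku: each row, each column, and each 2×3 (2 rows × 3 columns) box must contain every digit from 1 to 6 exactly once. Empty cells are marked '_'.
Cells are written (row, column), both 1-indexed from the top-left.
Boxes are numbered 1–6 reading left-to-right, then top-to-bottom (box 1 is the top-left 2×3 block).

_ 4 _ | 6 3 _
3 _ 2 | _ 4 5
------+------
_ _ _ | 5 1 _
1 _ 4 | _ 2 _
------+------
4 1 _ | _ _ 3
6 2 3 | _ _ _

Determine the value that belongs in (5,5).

6

Cell (5,5) itself could take any of {5, 6} by direct elimination.
Consider where 6 can go in row 5.
(5,3) is out (box 5 already has a 6).
(5,4) is out (column 4 already has a 6).
So the only cell in row 5 that can hold 6 is (5,5).
Therefore (5,5) = 6.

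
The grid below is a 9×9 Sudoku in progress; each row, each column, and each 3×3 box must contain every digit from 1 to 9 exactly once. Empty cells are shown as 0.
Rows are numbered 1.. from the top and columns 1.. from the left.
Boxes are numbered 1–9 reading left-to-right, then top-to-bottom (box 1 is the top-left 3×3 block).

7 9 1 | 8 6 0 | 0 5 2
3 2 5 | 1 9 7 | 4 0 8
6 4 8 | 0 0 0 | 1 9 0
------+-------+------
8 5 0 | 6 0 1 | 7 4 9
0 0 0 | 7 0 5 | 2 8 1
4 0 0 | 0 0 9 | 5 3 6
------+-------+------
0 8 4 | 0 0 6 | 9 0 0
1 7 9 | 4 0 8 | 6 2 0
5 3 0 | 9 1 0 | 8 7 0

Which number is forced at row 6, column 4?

Row 6 already contains {3, 4, 5, 6, 9}.
Column 4 already contains {1, 4, 6, 7, 8, 9}.
Its 3×3 block (box 5) already contains {1, 5, 6, 7, 9}.
The only value from 1–9 not eliminated is 2, so row 6, column 4 = 2.

2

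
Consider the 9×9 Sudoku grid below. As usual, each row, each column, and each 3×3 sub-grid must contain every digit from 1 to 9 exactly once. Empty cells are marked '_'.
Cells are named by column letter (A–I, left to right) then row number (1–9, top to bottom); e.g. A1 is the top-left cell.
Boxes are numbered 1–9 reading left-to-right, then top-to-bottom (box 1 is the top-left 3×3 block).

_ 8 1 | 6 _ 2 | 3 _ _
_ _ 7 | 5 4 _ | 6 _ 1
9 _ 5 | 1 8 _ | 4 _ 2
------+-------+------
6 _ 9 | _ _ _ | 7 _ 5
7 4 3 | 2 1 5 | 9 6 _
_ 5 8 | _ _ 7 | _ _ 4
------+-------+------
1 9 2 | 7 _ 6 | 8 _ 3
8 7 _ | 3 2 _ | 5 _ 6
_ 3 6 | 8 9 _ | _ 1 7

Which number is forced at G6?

Cell G6 itself could take any of {1, 2} by direct elimination.
Consider where 1 can go in box 6.
H4 is out (column H already has a 1).
I5 is out (row 5 already has a 1).
H6 is out (column H already has a 1).
So the only cell in box 6 that can hold 1 is G6.
Therefore G6 = 1.

1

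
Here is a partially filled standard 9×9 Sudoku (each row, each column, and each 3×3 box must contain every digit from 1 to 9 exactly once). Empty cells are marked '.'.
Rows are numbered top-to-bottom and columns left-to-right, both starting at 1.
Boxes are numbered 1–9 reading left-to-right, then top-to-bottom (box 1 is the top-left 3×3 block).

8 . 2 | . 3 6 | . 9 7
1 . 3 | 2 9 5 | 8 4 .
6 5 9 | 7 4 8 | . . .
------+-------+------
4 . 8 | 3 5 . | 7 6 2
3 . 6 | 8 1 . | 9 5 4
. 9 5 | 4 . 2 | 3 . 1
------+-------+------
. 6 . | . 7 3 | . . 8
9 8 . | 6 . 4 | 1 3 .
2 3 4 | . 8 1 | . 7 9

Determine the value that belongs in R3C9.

3

Row 3 already contains {4, 5, 6, 7, 8, 9}.
Column 9 already contains {1, 2, 4, 7, 8, 9}.
Its 3×3 block (box 3) already contains {4, 7, 8, 9}.
The only value from 1–9 not eliminated is 3, so R3C9 = 3.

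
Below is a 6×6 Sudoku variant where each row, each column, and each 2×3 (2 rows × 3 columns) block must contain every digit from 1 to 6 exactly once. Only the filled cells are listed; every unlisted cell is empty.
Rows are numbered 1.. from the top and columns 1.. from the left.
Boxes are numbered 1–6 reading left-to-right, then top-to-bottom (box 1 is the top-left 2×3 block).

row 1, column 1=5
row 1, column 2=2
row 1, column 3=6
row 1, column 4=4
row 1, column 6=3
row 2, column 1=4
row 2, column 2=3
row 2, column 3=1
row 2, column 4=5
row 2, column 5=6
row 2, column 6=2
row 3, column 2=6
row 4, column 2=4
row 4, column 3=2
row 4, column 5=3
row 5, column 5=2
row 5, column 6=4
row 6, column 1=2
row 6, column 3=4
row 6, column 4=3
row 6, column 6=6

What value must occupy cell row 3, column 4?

2

Cell row 3, column 4 itself could take any of {1, 2} by direct elimination.
Consider where 2 can go in row 3.
row 3, column 1 is out (column 1 already has a 2).
row 3, column 3 is out (column 3 already has a 2).
row 3, column 5 is out (column 5 already has a 2).
row 3, column 6 is out (column 6 already has a 2).
So the only cell in row 3 that can hold 2 is row 3, column 4.
Therefore row 3, column 4 = 2.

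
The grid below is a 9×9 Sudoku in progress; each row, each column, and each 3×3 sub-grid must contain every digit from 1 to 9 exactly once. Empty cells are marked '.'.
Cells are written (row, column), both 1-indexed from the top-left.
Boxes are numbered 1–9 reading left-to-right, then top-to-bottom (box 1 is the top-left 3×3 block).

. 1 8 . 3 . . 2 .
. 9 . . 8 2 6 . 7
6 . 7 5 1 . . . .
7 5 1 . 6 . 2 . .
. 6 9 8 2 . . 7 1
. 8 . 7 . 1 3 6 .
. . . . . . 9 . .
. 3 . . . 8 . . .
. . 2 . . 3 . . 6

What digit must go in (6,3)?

4

Row 6 already contains {1, 3, 6, 7, 8}.
Column 3 already contains {1, 2, 7, 8, 9}.
Its 3×3 block (box 4) already contains {1, 5, 6, 7, 8, 9}.
The only value from 1–9 not eliminated is 4, so (6,3) = 4.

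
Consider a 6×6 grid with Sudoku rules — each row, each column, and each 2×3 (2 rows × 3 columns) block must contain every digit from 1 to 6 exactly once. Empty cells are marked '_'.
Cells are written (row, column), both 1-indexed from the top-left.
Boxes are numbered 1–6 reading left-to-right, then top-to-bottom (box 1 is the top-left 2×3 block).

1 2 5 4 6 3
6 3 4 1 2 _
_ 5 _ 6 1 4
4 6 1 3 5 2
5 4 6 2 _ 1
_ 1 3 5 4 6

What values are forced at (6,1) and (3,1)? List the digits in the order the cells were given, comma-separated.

2,3

For (6,1):
  Row 6 already contains {1, 3, 4, 5, 6}.
  Column 1 already contains {1, 4, 5, 6}.
  Its 2×3 block (box 5) already contains {1, 3, 4, 5, 6}.
  The only value from 1–6 not eliminated is 2, so (6,1) = 2.
For (3,1):
  Consider where 3 can go in column 1.
  (6,1) is out (row 6 already has a 3).
  So the only cell in column 1 that can hold 3 is (3,1).
  So (3,1) = 3.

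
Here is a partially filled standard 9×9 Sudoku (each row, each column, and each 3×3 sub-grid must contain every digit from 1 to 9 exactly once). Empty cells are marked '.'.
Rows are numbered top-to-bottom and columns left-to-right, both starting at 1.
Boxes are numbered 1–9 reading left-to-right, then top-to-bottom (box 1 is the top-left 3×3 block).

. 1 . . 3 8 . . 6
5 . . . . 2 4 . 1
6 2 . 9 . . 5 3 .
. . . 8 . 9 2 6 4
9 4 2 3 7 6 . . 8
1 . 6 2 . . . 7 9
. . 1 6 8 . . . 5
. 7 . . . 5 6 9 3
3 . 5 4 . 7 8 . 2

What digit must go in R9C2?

Cell R9C2 itself could take any of {6, 9} by direct elimination.
Consider where 6 can go in row 9.
R9C5 is out (box 8 already has a 6).
R9C8 is out (column 8 already has a 6).
So the only cell in row 9 that can hold 6 is R9C2.
Therefore R9C2 = 6.

6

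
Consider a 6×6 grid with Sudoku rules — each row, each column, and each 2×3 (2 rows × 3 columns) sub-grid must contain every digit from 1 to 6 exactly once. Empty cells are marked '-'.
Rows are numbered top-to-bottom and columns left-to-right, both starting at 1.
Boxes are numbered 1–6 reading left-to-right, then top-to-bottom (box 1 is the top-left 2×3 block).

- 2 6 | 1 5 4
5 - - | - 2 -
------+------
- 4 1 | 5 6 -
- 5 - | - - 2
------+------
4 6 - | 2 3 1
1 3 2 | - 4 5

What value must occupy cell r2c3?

Cell r2c3 itself could take any of {3, 4} by direct elimination.
Consider where 4 can go in row 2.
r2c2 is out (column 2 already has a 4).
r2c4 is out (box 2 already has a 4).
r2c6 is out (column 6 already has a 4).
So the only cell in row 2 that can hold 4 is r2c3.
Therefore r2c3 = 4.

4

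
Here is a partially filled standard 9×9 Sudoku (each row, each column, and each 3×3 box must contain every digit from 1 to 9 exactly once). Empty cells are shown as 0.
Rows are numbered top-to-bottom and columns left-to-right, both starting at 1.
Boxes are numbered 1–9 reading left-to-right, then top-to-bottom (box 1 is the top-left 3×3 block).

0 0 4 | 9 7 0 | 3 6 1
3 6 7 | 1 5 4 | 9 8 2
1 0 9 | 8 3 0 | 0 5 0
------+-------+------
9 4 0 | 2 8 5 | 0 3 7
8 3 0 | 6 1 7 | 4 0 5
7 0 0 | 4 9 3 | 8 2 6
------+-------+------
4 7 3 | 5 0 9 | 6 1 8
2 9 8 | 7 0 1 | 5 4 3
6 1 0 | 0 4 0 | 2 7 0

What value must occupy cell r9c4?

Row 9 already contains {1, 2, 4, 6, 7}.
Column 4 already contains {1, 2, 4, 5, 6, 7, 8, 9}.
Its 3×3 block (box 8) already contains {1, 4, 5, 7, 9}.
The only value from 1–9 not eliminated is 3, so r9c4 = 3.

3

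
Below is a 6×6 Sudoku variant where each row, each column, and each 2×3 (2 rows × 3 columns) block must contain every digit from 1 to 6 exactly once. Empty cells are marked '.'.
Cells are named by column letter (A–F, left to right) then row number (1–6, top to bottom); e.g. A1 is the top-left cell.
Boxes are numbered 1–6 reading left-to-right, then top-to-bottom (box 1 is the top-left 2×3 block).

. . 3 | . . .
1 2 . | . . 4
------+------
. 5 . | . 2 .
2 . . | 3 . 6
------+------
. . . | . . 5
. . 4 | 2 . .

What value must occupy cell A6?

5

Cell A6 itself could take any of {3, 5, 6} by direct elimination.
Consider where 5 can go in row 6.
B6 is out (column B already has a 5).
E6 is out (box 6 already has a 5).
F6 is out (column F already has a 5).
So the only cell in row 6 that can hold 5 is A6.
Therefore A6 = 5.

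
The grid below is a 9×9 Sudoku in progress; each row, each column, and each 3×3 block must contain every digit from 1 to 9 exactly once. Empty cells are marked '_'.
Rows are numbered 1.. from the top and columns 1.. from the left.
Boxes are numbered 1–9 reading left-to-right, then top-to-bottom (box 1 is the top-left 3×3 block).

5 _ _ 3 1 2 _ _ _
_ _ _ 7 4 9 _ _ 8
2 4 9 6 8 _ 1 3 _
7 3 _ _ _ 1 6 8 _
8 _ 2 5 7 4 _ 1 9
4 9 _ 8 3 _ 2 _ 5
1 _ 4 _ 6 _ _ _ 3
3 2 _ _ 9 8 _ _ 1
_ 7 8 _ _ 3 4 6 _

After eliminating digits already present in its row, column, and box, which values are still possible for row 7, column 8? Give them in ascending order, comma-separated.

2,5,7,9

Row 7 already contains {1, 3, 4, 6}.
Column 8 already contains {1, 3, 6, 8}.
Its 3×3 block (box 9) already contains {1, 3, 4, 6}.
Removing those from 1–9 leaves {2, 5, 7, 9} as the candidates for row 7, column 8.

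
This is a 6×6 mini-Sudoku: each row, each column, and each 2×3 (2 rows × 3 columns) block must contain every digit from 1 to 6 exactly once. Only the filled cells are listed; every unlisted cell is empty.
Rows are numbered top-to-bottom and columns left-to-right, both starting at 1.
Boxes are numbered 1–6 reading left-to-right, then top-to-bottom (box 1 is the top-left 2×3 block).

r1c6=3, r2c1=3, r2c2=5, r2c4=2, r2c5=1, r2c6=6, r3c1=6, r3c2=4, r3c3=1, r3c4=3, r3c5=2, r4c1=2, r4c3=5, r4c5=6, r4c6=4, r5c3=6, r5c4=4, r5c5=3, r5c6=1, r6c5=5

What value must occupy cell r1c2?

6

Cell r1c2 itself could take any of {1, 2, 6} by direct elimination.
Consider where 6 can go in column 2.
r4c2 is out (row 4 already has a 6).
r5c2 is out (row 5 already has a 6).
r6c2 is out (box 5 already has a 6).
So the only cell in column 2 that can hold 6 is r1c2.
Therefore r1c2 = 6.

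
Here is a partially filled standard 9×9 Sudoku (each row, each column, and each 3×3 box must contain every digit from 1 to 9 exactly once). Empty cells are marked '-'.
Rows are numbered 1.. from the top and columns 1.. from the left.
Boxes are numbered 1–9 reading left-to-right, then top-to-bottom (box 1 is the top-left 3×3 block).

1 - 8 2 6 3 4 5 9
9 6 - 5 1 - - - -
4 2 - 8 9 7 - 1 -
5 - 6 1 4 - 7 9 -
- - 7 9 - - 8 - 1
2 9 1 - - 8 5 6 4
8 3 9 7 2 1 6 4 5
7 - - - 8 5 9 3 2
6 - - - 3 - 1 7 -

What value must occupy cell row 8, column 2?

Cell row 8, column 2 itself could take any of {1, 4} by direct elimination.
Consider where 1 can go in column 2.
row 1, column 2 is out (row 1 already has a 1).
row 4, column 2 is out (row 4 already has a 1).
row 5, column 2 is out (row 5 already has a 1).
row 9, column 2 is out (row 9 already has a 1).
So the only cell in column 2 that can hold 1 is row 8, column 2.
Therefore row 8, column 2 = 1.

1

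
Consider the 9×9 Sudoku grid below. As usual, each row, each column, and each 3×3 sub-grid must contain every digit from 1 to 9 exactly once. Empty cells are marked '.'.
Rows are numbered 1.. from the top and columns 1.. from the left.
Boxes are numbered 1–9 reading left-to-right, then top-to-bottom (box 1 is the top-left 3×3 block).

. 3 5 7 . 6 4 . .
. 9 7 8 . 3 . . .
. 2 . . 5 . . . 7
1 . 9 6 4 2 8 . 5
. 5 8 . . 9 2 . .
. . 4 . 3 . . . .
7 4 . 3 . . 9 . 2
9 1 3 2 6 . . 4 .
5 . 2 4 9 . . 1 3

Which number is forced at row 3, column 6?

4

Cell row 3, column 6 itself could take any of {1, 4} by direct elimination.
Consider where 4 can go in box 2.
row 1, column 5 is out (row 1 already has a 4).
row 2, column 5 is out (column 5 already has a 4).
row 3, column 4 is out (column 4 already has a 4).
So the only cell in box 2 that can hold 4 is row 3, column 6.
Therefore row 3, column 6 = 4.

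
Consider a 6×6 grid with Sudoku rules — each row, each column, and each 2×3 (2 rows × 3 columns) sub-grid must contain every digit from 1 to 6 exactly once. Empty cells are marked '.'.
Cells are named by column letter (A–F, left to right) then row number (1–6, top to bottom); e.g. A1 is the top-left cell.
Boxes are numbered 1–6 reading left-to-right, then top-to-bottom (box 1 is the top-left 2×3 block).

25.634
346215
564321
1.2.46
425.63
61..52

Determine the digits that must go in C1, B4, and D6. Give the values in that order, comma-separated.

1,3,4

For C1:
  Row 1 already contains {2, 3, 4, 5, 6}.
  Column C already contains {2, 4, 5, 6}.
  Its 2×3 block (box 1) already contains {2, 3, 4, 5, 6}.
  The only value from 1–6 not eliminated is 1, so C1 = 1.
For B4:
  Row 4 already contains {1, 2, 4, 6}.
  Column B already contains {1, 2, 4, 5, 6}.
  Its 2×3 block (box 3) already contains {1, 2, 4, 5, 6}.
  The only value from 1–6 not eliminated is 3, so B4 = 3.
For D6:
  Row 6 already contains {1, 2, 5, 6}.
  Column D already contains {2, 3, 6}.
  Its 2×3 block (box 6) already contains {2, 3, 5, 6}.
  The only value from 1–6 not eliminated is 4, so D6 = 4.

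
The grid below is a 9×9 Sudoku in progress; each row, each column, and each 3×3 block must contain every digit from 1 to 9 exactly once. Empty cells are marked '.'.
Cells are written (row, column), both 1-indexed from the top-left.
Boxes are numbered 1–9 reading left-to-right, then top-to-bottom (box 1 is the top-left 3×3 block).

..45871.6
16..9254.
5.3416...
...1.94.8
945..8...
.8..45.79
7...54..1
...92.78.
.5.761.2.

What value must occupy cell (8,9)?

5

Cell (8,9) itself could take any of {3, 4, 5} by direct elimination.
Consider where 5 can go in box 9.
(7,7) is out (row 7 already has a 5).
(7,8) is out (row 7 already has a 5).
(9,7) is out (row 9 already has a 5).
(9,9) is out (row 9 already has a 5).
So the only cell in box 9 that can hold 5 is (8,9).
Therefore (8,9) = 5.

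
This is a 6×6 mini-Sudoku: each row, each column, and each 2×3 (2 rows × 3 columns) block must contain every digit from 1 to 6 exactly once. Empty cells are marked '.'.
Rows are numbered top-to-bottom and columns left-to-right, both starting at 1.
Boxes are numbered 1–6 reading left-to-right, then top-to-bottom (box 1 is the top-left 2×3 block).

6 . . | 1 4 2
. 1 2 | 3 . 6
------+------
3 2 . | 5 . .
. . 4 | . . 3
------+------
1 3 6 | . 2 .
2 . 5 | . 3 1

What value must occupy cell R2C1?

4

Cell R2C1 itself could take any of {4, 5} by direct elimination.
Consider where 4 can go in box 1.
R1C2 is out (row 1 already has a 4).
R1C3 is out (row 1 already has a 4).
So the only cell in box 1 that can hold 4 is R2C1.
Therefore R2C1 = 4.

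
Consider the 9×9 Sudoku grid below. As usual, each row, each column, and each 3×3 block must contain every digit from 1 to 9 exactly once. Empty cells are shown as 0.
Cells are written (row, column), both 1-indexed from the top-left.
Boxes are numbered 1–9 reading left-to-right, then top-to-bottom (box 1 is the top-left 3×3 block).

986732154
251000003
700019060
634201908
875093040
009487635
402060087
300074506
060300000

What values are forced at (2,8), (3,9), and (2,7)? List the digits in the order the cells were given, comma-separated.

9,2,7

For (2,8):
  Consider where 9 can go in row 2.
  (2,4) is out (box 2 already has a 9).
  (2,5) is out (column 5 already has a 9).
  (2,6) is out (column 6 already has a 9).
  (2,7) is out (column 7 already has a 9).
  So the only cell in row 2 that can hold 9 is (2,8).
  So (2,8) = 9.
For (3,9):
  Row 3 already contains {1, 6, 7, 9}.
  Column 9 already contains {3, 4, 5, 6, 7, 8}.
  Its 3×3 block (box 3) already contains {1, 3, 4, 5, 6}.
  The only value from 1–9 not eliminated is 2, so (3,9) = 2.
For (2,7):
  Consider where 7 can go in column 7.
  (3,7) is out (row 3 already has a 7).
  (5,7) is out (row 5 already has a 7).
  (7,7) is out (row 7 already has a 7).
  (9,7) is out (box 9 already has a 7).
  So the only cell in column 7 that can hold 7 is (2,7).
  So (2,7) = 7.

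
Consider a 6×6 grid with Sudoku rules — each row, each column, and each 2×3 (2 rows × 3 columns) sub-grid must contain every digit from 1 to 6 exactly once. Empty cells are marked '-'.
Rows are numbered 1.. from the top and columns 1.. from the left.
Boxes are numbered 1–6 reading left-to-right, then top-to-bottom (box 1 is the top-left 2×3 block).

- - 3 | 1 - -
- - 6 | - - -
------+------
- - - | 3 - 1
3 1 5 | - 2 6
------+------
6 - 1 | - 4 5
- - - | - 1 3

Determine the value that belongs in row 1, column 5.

Cell row 1, column 5 itself could take any of {5, 6} by direct elimination.
Consider where 6 can go in row 1.
row 1, column 1 is out (column 1 already has a 6).
row 1, column 2 is out (box 1 already has a 6).
row 1, column 6 is out (column 6 already has a 6).
So the only cell in row 1 that can hold 6 is row 1, column 5.
Therefore row 1, column 5 = 6.

6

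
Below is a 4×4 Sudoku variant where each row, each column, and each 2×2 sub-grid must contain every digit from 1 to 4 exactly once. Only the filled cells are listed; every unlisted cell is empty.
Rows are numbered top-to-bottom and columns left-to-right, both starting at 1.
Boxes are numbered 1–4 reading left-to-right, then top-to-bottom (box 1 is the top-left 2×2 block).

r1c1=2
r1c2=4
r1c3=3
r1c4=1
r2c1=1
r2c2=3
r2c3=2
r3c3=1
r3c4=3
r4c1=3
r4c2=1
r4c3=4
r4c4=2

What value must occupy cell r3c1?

Row 3 already contains {1, 3}.
Column 1 already contains {1, 2, 3}.
Its 2×2 block (box 3) already contains {1, 3}.
The only value from 1–4 not eliminated is 4, so r3c1 = 4.

4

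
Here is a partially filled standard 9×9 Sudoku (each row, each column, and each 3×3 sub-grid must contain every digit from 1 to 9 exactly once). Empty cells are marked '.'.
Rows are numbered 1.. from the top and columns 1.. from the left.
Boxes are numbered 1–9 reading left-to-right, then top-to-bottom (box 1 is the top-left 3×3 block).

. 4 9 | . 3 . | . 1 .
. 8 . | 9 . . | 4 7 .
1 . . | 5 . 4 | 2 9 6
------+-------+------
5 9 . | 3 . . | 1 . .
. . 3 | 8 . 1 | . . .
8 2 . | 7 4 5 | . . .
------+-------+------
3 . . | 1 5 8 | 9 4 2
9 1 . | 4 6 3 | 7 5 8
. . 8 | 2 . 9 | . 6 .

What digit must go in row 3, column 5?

8

Cell row 3, column 5 itself could take any of {7, 8} by direct elimination.
Consider where 8 can go in column 5.
row 2, column 5 is out (row 2 already has a 8).
row 4, column 5 is out (box 5 already has a 8).
row 5, column 5 is out (row 5 already has a 8).
row 9, column 5 is out (row 9 already has a 8).
So the only cell in column 5 that can hold 8 is row 3, column 5.
Therefore row 3, column 5 = 8.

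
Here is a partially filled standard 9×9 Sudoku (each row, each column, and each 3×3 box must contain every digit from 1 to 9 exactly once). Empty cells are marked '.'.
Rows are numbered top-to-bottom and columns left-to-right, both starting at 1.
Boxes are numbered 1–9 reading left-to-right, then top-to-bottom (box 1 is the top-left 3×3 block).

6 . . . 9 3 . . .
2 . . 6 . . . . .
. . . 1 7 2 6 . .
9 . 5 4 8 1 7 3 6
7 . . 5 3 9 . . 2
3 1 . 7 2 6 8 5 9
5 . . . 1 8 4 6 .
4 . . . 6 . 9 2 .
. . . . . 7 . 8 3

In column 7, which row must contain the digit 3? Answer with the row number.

2

Consider where 3 can go in column 7.
r1c7 is out (row 1 already has a 3).
r5c7 is out (row 5 already has a 3).
r9c7 is out (row 9 already has a 3).
So the only cell in column 7 that can hold 3 is r2c7.
That is row 2.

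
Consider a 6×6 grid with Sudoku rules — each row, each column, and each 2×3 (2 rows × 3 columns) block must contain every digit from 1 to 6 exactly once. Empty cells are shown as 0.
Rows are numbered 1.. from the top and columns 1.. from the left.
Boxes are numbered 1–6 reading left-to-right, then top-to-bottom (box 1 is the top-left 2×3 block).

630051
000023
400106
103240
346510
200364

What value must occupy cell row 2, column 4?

Cell row 2, column 4 itself could take any of {4, 6} by direct elimination.
Consider where 6 can go in row 2.
row 2, column 1 is out (column 1 already has a 6).
row 2, column 2 is out (box 1 already has a 6).
row 2, column 3 is out (column 3 already has a 6).
So the only cell in row 2 that can hold 6 is row 2, column 4.
Therefore row 2, column 4 = 6.

6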